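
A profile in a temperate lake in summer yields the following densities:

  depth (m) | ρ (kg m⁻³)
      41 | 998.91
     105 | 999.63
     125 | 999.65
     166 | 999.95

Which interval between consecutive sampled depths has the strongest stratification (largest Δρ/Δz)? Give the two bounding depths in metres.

41–105 m

Compute the density gradient over each adjacent pair:
  41–105 m: Δρ/Δz = 0.72/64 = 0.011 kg m⁻⁴
  105–125 m: Δρ/Δz = 0.02/20 = 1.0 × 10⁻³ kg m⁻⁴
  125–166 m: Δρ/Δz = 0.30/41 = 7.3 × 10⁻³ kg m⁻⁴
The largest gradient is in the 41–105 m interval — the pycnocline.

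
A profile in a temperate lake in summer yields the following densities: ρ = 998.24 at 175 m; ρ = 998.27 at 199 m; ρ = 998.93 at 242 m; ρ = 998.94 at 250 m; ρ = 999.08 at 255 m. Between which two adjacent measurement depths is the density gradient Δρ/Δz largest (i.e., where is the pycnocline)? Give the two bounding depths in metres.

Compute the density gradient over each adjacent pair:
  175–199 m: Δρ/Δz = 0.03/24 = 1.3 × 10⁻³ kg m⁻⁴
  199–242 m: Δρ/Δz = 0.66/43 = 0.015 kg m⁻⁴
  242–250 m: Δρ/Δz = 0.01/8 = 1.3 × 10⁻³ kg m⁻⁴
  250–255 m: Δρ/Δz = 0.14/5 = 0.028 kg m⁻⁴
The largest gradient is in the 250–255 m interval — the pycnocline.

250–255 m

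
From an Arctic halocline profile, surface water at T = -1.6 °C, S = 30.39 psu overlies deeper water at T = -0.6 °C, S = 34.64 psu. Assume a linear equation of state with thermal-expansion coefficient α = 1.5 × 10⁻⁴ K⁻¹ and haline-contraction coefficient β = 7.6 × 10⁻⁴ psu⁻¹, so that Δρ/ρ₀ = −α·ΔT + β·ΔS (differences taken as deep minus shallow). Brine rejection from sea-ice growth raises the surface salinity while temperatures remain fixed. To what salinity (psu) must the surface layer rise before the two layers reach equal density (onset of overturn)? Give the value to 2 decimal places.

34.44 psu

Neutral buoyancy requires −α(T_deep − T_surf) + β(S_deep − S_surf′) = 0.
S_surf′ = S_deep − (α/β)·ΔT = 34.64 − (1.5 × 10⁻⁴/7.6 × 10⁻⁴)·(+1.0) = 34.4426 psu.
Increase required: 34.4426 − 30.39 = 4.0526 psu.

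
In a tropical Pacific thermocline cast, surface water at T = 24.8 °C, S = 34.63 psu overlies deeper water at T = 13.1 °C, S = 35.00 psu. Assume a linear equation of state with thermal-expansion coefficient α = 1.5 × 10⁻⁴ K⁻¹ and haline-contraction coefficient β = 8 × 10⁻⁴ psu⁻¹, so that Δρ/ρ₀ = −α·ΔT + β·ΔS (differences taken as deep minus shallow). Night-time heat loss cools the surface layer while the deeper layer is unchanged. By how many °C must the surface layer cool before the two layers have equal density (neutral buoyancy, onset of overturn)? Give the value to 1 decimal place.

13.7 °C

Neutral buoyancy requires Δρ = 0, i.e. −α(T_deep − T_surf′) + β(S_deep − S_surf) = 0.
T_surf′ = T_deep − (β/α)·ΔS = 13.1 − (8 × 10⁻⁴/1.5 × 10⁻⁴)·(+0.37) = 11.127 °C.
Cooling required: 24.8 − (11.127) = 13.673 °C.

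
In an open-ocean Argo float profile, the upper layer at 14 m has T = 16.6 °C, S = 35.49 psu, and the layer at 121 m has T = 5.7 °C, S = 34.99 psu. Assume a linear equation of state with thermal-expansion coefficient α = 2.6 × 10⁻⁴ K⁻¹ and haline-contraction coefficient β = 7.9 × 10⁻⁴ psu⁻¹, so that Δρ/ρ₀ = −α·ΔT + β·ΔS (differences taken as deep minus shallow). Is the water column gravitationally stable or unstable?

ΔT = 5.7 − 16.6 = -10.9 K and ΔS = 34.99 − 35.49 = -0.50 psu (deep − shallow).
−αΔT = 2.834 × 10⁻³; βΔS = -3.95 × 10⁻⁴; sum Δρ/ρ₀ = 2.439 × 10⁻³.
Δρ/ρ₀ > 0, so Δρ > 0: deeper water is denser → statically stable.

stable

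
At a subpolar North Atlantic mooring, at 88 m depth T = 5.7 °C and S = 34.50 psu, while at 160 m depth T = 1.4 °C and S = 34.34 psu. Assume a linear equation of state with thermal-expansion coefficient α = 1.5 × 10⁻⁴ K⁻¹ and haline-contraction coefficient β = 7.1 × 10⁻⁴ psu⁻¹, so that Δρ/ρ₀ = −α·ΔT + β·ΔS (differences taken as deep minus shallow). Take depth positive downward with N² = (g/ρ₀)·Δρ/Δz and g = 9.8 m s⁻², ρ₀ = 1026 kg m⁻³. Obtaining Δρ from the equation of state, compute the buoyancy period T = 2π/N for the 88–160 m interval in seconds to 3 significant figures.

ΔT = -4.3 K, ΔS = -0.16 psu (deep − shallow).
Δρ/ρ₀ = −αΔT + βΔS = 6.45 × 10⁻⁴ − 1.136 × 10⁻⁴ = 5.314 × 10⁻⁴, so Δρ ≈ 0.5452 kg m⁻³.
N² = (g/ρ₀)·Δρ/Δz = g·(Δρ/ρ₀)/Δz = 9.8 × 5.314 × 10⁻⁴ / 72 = 7.2329 × 10⁻⁵ s⁻².
N = √(7.2329 × 10⁻⁵) = 8.5046 × 10⁻³ rad s⁻¹ → T = 2π/N = 738.80 s ≈ 739 s.

739 s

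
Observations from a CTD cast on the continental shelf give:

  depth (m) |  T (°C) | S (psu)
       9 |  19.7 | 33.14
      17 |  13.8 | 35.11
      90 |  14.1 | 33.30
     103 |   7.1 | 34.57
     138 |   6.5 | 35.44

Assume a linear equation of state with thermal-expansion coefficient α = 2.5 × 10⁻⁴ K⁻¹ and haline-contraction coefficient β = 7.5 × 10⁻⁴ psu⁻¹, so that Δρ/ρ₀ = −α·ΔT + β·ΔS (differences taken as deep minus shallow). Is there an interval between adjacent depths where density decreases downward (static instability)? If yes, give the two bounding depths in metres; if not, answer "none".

17–90 m

Evaluate Δρ/ρ₀ = −αΔT + βΔS across each adjacent pair:
  9–17 m: −αΔT+βΔS = −(2.5 × 10⁻⁴)(-5.9)+(7.5 × 10⁻⁴)(+1.97) = 3.0 × 10⁻³ → stable
  17–90 m: −αΔT+βΔS = −(2.5 × 10⁻⁴)(+0.3)+(7.5 × 10⁻⁴)(-1.81) = -1.4 × 10⁻³ → UNSTABLE
  90–103 m: −αΔT+βΔS = −(2.5 × 10⁻⁴)(-7.0)+(7.5 × 10⁻⁴)(+1.27) = 2.7 × 10⁻³ → stable
  103–138 m: −αΔT+βΔS = −(2.5 × 10⁻⁴)(-0.6)+(7.5 × 10⁻⁴)(+0.87) = 8.0 × 10⁻⁴ → stable
The 17–90 m interval has Δρ < 0: lighter water underlies denser water.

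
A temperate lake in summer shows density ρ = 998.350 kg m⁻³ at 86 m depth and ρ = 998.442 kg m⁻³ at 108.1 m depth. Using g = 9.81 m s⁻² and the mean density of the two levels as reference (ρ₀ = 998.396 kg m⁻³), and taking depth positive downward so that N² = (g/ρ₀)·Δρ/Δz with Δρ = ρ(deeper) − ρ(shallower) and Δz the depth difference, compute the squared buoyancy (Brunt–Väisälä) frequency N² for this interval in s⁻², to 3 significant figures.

Δρ = 998.442 − 998.350 = 0.092 kg m⁻³ over Δz = 108.1 − 86 = 22.1 m.
N² = (9.81/998.396) × (0.092/22.1) = 4.0904 × 10⁻⁵ s⁻² ≈ 4.09 × 10⁻⁵ s⁻².

4.09 × 10⁻⁵ s⁻²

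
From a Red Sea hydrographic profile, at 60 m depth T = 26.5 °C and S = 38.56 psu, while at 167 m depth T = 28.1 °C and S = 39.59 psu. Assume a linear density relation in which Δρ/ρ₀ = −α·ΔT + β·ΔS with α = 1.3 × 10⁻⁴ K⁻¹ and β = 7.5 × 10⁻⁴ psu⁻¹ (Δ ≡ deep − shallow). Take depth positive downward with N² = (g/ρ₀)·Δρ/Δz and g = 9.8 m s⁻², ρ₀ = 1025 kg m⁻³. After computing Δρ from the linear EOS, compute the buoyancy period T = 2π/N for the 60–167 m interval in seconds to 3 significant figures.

ΔT = +1.6 K, ΔS = +1.03 psu (deep − shallow).
Δρ/ρ₀ = −αΔT + βΔS = -2.08 × 10⁻⁴ + 7.725 × 10⁻⁴ = 5.645 × 10⁻⁴, so Δρ ≈ 0.5786 kg m⁻³.
N² = (g/ρ₀)·Δρ/Δz = g·(Δρ/ρ₀)/Δz = 9.8 × 5.645 × 10⁻⁴ / 107 = 5.1702 × 10⁻⁵ s⁻².
N = √(5.1702 × 10⁻⁵) = 7.1904 × 10⁻³ rad s⁻¹ → T = 2π/N = 873.83 s ≈ 874 s.

874 s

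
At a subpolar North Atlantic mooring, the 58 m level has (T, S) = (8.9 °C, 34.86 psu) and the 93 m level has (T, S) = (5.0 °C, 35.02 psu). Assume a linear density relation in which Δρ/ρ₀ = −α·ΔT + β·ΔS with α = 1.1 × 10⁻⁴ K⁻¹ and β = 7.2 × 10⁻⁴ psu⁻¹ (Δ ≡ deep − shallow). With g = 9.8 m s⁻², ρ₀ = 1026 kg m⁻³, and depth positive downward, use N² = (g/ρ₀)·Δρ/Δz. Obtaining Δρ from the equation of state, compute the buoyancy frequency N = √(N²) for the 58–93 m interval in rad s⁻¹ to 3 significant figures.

0.0123 rad s⁻¹

ΔT = -3.9 K, ΔS = +0.16 psu (deep − shallow).
Δρ/ρ₀ = −αΔT + βΔS = 4.29 × 10⁻⁴ + 1.152 × 10⁻⁴ = 5.442 × 10⁻⁴, so Δρ ≈ 0.5583 kg m⁻³.
N² = (g/ρ₀)·Δρ/Δz = g·(Δρ/ρ₀)/Δz = 9.8 × 5.442 × 10⁻⁴ / 35 = 1.5238 × 10⁻⁴ s⁻².
N = √(1.5238 × 10⁻⁴) = 0.012344 rad s⁻¹ ≈ 0.0123 rad s⁻¹.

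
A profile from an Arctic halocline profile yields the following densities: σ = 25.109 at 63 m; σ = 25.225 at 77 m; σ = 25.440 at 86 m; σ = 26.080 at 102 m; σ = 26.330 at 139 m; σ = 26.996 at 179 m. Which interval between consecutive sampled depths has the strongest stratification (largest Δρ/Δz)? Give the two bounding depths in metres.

Compute the density gradient over each adjacent pair:
  63–77 m: Δρ/Δz = 0.116/14 = 8.3 × 10⁻³ kg m⁻⁴
  77–86 m: Δρ/Δz = 0.215/9 = 0.024 kg m⁻⁴
  86–102 m: Δρ/Δz = 0.640/16 = 0.040 kg m⁻⁴
  102–139 m: Δρ/Δz = 0.250/37 = 6.8 × 10⁻³ kg m⁻⁴
  139–179 m: Δρ/Δz = 0.666/40 = 0.017 kg m⁻⁴
The largest gradient is in the 86–102 m interval — the pycnocline.

86–102 m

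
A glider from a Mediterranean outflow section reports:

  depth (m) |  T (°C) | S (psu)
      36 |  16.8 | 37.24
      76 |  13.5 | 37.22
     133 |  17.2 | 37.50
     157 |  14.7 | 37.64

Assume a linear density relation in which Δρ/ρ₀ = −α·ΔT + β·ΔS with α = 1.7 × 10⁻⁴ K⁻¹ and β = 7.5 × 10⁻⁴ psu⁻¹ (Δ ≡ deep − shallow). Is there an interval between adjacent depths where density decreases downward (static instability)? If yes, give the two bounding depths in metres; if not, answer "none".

Evaluate Δρ/ρ₀ = −αΔT + βΔS across each adjacent pair:
  36–76 m: −αΔT+βΔS = −(1.7 × 10⁻⁴)(-3.3)+(7.5 × 10⁻⁴)(-0.02) = 5.5 × 10⁻⁴ → stable
  76–133 m: −αΔT+βΔS = −(1.7 × 10⁻⁴)(+3.7)+(7.5 × 10⁻⁴)(+0.28) = -4.2 × 10⁻⁴ → UNSTABLE
  133–157 m: −αΔT+βΔS = −(1.7 × 10⁻⁴)(-2.5)+(7.5 × 10⁻⁴)(+0.14) = 5.3 × 10⁻⁴ → stable
The 76–133 m interval has Δρ < 0: lighter water underlies denser water.

76–133 m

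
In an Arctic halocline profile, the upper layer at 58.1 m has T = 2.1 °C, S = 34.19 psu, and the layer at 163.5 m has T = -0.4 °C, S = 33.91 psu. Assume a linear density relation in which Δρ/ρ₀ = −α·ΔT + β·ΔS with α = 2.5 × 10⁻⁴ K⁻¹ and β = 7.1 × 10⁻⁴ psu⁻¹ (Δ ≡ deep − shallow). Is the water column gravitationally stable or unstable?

ΔT = -0.4 − 2.1 = -2.5 K and ΔS = 33.91 − 34.19 = -0.28 psu (deep − shallow).
−αΔT = 6.25 × 10⁻⁴; βΔS = -1.988 × 10⁻⁴; sum Δρ/ρ₀ = 4.262 × 10⁻⁴.
Δρ/ρ₀ > 0, so Δρ > 0: deeper water is denser → statically stable.

stable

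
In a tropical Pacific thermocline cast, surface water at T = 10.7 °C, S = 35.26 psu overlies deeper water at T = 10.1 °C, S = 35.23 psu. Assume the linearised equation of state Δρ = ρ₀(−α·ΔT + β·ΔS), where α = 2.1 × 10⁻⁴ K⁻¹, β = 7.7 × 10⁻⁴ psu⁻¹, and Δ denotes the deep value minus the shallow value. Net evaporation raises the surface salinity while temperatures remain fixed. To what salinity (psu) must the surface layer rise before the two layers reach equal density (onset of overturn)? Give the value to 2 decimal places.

35.39 psu

Neutral buoyancy requires −α(T_deep − T_surf) + β(S_deep − S_surf′) = 0.
S_surf′ = S_deep − (α/β)·ΔT = 35.23 − (2.1 × 10⁻⁴/7.7 × 10⁻⁴)·(-0.6) = 35.3936 psu.
Increase required: 35.3936 − 35.26 = 0.1336 psu.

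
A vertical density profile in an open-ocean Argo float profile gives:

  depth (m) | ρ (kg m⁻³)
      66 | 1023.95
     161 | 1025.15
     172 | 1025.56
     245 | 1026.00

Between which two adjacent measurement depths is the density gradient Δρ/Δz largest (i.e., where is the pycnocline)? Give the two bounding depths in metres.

161–172 m

Compute the density gradient over each adjacent pair:
  66–161 m: Δρ/Δz = 1.20/95 = 0.013 kg m⁻⁴
  161–172 m: Δρ/Δz = 0.41/11 = 0.037 kg m⁻⁴
  172–245 m: Δρ/Δz = 0.44/73 = 6.0 × 10⁻³ kg m⁻⁴
The largest gradient is in the 161–172 m interval — the pycnocline.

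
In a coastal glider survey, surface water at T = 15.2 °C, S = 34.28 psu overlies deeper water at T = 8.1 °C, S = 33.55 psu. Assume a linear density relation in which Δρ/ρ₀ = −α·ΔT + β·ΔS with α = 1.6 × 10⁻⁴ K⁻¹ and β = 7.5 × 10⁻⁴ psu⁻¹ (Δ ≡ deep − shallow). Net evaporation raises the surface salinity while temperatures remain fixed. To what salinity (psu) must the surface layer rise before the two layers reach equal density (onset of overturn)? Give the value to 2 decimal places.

Neutral buoyancy requires −α(T_deep − T_surf) + β(S_deep − S_surf′) = 0.
S_surf′ = S_deep − (α/β)·ΔT = 33.55 − (1.6 × 10⁻⁴/7.5 × 10⁻⁴)·(-7.1) = 35.0647 psu.
Increase required: 35.0647 − 34.28 = 0.7847 psu.

35.06 psu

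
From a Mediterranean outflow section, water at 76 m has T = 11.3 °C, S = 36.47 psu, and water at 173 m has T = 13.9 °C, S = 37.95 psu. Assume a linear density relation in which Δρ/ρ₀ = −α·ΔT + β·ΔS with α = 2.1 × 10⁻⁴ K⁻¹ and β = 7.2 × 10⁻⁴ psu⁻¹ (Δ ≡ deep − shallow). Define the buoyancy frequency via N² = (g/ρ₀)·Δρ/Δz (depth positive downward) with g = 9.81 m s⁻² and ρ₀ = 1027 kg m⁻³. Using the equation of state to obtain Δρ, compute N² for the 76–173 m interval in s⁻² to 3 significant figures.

ΔT = +2.6 K, ΔS = +1.48 psu (deep − shallow).
Δρ/ρ₀ = −αΔT + βΔS = -5.46 × 10⁻⁴ + 1.0656 × 10⁻³ = 5.196 × 10⁻⁴, so Δρ ≈ 0.5336 kg m⁻³.
N² = (g/ρ₀)·Δρ/Δz = g·(Δρ/ρ₀)/Δz = 9.81 × 5.196 × 10⁻⁴ / 97 = 5.2549 × 10⁻⁵ s⁻² ≈ 5.25 × 10⁻⁵ s⁻².

5.25 × 10⁻⁵ s⁻²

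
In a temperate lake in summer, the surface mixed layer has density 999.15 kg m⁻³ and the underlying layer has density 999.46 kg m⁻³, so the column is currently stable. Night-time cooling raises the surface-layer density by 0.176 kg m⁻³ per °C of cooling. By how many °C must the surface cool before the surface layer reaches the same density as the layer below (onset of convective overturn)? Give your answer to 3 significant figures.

1.76 °C

Density deficit of the surface layer: 999.46 − 999.15 = 0.31 kg m⁻³.
Required change = 0.31 / 0.176 = 1.76 °C.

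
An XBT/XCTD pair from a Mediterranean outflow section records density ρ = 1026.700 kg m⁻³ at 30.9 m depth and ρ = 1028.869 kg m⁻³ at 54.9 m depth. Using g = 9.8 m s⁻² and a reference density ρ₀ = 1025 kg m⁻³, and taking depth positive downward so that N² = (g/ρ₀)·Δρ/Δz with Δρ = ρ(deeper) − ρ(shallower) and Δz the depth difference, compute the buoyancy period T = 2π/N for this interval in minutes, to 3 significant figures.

Δρ = 1028.869 − 1026.700 = 2.169 kg m⁻³ over Δz = 54.9 − 30.9 = 24 m.
N² = (9.8/1025) × (2.169/24) = 8.6407 × 10⁻⁴ s⁻².
N = √(8.6407 × 10⁻⁴) = 0.029395 rad s⁻¹, so T = 2π/N = 213.75 s = 3.5625 min ≈ 3.56 min.

3.56 min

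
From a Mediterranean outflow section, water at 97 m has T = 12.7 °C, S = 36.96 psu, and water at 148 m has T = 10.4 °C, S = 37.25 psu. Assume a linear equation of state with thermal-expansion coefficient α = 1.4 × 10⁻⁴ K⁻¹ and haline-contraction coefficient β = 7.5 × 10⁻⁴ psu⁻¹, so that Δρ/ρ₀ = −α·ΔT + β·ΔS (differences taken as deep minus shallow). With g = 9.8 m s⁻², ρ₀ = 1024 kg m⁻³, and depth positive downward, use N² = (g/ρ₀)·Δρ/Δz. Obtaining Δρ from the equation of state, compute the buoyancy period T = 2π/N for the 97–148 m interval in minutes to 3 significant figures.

ΔT = -2.3 K, ΔS = +0.29 psu (deep − shallow).
Δρ/ρ₀ = −αΔT + βΔS = 3.22 × 10⁻⁴ + 2.175 × 10⁻⁴ = 5.395 × 10⁻⁴, so Δρ ≈ 0.5524 kg m⁻³.
N² = (g/ρ₀)·Δρ/Δz = g·(Δρ/ρ₀)/Δz = 9.8 × 5.395 × 10⁻⁴ / 51 = 1.0367 × 10⁻⁴ s⁻².
N = √(1.0367 × 10⁻⁴) = 0.010182 rad s⁻¹ → T = 2π/N = 617.09 s = 10.285 min ≈ 10.3 min.

10.3 min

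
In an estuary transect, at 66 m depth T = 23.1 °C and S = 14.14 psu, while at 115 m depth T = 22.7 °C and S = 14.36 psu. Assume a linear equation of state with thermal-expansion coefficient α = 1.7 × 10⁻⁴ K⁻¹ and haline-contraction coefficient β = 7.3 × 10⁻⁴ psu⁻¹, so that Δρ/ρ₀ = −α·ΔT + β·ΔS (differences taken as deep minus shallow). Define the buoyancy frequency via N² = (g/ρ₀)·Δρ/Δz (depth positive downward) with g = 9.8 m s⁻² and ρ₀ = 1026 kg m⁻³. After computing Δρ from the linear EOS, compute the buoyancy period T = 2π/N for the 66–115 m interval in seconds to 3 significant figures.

ΔT = -0.4 K, ΔS = +0.22 psu (deep − shallow).
Δρ/ρ₀ = −αΔT + βΔS = 6.80 × 10⁻⁵ + 1.606 × 10⁻⁴ = 2.286 × 10⁻⁴, so Δρ ≈ 0.2345 kg m⁻³.
N² = (g/ρ₀)·Δρ/Δz = g·(Δρ/ρ₀)/Δz = 9.8 × 2.286 × 10⁻⁴ / 49 = 4.5720 × 10⁻⁵ s⁻².
N = √(4.5720 × 10⁻⁵) = 6.7617 × 10⁻³ rad s⁻¹ → T = 2π/N = 929.23 s ≈ 929 s.

929 s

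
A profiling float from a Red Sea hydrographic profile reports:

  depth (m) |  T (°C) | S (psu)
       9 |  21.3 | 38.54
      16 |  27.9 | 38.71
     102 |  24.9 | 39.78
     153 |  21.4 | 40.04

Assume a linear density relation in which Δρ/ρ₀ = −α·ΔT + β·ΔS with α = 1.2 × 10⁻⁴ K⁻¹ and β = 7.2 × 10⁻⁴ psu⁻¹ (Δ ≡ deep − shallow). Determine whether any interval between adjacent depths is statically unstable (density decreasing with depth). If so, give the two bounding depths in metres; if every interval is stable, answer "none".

Evaluate Δρ/ρ₀ = −αΔT + βΔS across each adjacent pair:
  9–16 m: −αΔT+βΔS = −(1.2 × 10⁻⁴)(+6.6)+(7.2 × 10⁻⁴)(+0.17) = -6.7 × 10⁻⁴ → UNSTABLE
  16–102 m: −αΔT+βΔS = −(1.2 × 10⁻⁴)(-3.0)+(7.2 × 10⁻⁴)(+1.07) = 1.1 × 10⁻³ → stable
  102–153 m: −αΔT+βΔS = −(1.2 × 10⁻⁴)(-3.5)+(7.2 × 10⁻⁴)(+0.26) = 6.1 × 10⁻⁴ → stable
The 9–16 m interval has Δρ < 0: lighter water underlies denser water.

9–16 m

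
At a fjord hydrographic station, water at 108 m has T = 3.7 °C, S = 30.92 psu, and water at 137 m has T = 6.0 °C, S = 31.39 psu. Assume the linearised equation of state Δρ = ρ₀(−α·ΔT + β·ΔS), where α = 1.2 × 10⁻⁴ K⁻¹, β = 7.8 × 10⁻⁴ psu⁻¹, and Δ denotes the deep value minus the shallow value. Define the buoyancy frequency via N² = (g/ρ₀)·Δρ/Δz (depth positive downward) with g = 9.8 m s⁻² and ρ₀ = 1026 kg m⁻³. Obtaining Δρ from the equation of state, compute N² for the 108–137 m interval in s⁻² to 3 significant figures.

ΔT = +2.3 K, ΔS = +0.47 psu (deep − shallow).
Δρ/ρ₀ = −αΔT + βΔS = -2.76 × 10⁻⁴ + 3.666 × 10⁻⁴ = 9.06 × 10⁻⁵, so Δρ ≈ 0.09296 kg m⁻³.
N² = (g/ρ₀)·Δρ/Δz = g·(Δρ/ρ₀)/Δz = 9.8 × 9.06 × 10⁻⁵ / 29 = 3.0617 × 10⁻⁵ s⁻² ≈ 3.06 × 10⁻⁵ s⁻².

3.06 × 10⁻⁵ s⁻²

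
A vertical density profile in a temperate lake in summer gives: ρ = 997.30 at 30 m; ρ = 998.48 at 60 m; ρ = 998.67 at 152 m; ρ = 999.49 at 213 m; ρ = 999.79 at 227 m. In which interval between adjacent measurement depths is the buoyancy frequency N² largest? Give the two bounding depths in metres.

30–60 m

Compute the density gradient over each adjacent pair:
  30–60 m: Δρ/Δz = 1.18/30 = 0.039 kg m⁻⁴
  60–152 m: Δρ/Δz = 0.19/92 = 2.1 × 10⁻³ kg m⁻⁴
  152–213 m: Δρ/Δz = 0.82/61 = 0.013 kg m⁻⁴
  213–227 m: Δρ/Δz = 0.30/14 = 0.021 kg m⁻⁴
The largest gradient is in the 30–60 m interval — the pycnocline.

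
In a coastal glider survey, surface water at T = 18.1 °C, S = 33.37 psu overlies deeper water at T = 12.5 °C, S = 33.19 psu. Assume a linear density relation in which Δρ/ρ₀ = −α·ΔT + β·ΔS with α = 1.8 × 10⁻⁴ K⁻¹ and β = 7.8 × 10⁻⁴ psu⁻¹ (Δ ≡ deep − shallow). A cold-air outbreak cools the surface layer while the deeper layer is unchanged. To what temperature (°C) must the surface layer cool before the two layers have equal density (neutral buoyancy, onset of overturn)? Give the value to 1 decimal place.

13.3 °C

Neutral buoyancy requires Δρ = 0, i.e. −α(T_deep − T_surf′) + β(S_deep − S_surf) = 0.
T_surf′ = T_deep − (β/α)·ΔS = 12.5 − (7.8 × 10⁻⁴/1.8 × 10⁻⁴)·(-0.18) = 13.280 °C.
Cooling required: 18.1 − (13.280) = 4.820 °C.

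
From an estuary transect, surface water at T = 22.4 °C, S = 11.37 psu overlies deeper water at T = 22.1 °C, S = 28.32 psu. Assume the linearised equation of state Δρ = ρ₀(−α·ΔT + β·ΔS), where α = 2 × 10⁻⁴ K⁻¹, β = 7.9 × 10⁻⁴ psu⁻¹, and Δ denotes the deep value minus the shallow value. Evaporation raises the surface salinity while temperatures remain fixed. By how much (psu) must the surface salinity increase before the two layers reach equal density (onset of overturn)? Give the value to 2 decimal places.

Neutral buoyancy requires −α(T_deep − T_surf) + β(S_deep − S_surf′) = 0.
S_surf′ = S_deep − (α/β)·ΔT = 28.32 − (2 × 10⁻⁴/7.9 × 10⁻⁴)·(-0.3) = 28.3959 psu.
Increase required: 28.3959 − 11.37 = 17.0259 psu.

17.03 psu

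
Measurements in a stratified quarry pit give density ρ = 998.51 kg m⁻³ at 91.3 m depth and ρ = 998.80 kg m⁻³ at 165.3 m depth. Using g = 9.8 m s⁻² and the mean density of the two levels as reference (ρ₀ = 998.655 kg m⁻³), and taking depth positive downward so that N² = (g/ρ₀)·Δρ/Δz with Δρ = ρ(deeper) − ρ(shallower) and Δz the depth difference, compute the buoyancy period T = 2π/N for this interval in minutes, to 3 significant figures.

Δρ = 998.80 − 998.51 = 0.29 kg m⁻³ over Δz = 165.3 − 91.3 = 74 m.
N² = (9.8/998.655) × (0.29/74) = 3.8457 × 10⁻⁵ s⁻².
N = √(3.8457 × 10⁻⁵) = 6.2014 × 10⁻³ rad s⁻¹, so T = 2π/N = 1.0132 × 10³ s = 16.887 min ≈ 16.9 min.

16.9 min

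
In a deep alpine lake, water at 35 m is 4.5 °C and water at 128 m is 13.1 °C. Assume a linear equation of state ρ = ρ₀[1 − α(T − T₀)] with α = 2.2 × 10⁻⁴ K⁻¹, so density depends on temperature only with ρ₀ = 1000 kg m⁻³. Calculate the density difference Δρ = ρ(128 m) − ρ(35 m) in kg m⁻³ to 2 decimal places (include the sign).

ΔT = +8.6 K, Δρ/ρ₀ = −αΔT = -1.892 × 10⁻³.
Δρ = 1000 × (-1.892 × 10⁻³) = -1.89 kg m⁻³.
Negative Δρ: lighter below, statically unstable.

-1.89 kg m⁻³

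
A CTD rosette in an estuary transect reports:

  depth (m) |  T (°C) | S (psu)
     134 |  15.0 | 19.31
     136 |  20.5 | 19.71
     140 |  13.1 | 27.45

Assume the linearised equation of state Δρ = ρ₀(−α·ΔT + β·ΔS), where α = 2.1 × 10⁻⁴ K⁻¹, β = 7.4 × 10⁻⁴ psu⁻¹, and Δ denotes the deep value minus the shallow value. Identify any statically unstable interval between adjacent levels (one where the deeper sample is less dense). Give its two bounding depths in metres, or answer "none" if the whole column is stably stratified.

134–136 m

Evaluate Δρ/ρ₀ = −αΔT + βΔS across each adjacent pair:
  134–136 m: −αΔT+βΔS = −(2.1 × 10⁻⁴)(+5.5)+(7.4 × 10⁻⁴)(+0.40) = -8.6 × 10⁻⁴ → UNSTABLE
  136–140 m: −αΔT+βΔS = −(2.1 × 10⁻⁴)(-7.4)+(7.4 × 10⁻⁴)(+7.74) = 7.3 × 10⁻³ → stable
The 134–136 m interval has Δρ < 0: lighter water underlies denser water.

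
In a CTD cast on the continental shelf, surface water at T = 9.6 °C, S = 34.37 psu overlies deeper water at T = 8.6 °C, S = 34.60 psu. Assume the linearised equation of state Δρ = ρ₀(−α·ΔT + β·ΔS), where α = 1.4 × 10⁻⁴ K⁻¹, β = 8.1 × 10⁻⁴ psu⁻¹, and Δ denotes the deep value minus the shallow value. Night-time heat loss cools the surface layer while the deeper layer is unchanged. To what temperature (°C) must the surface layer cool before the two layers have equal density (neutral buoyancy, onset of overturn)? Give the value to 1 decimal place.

7.3 °C

Neutral buoyancy requires Δρ = 0, i.e. −α(T_deep − T_surf′) + β(S_deep − S_surf) = 0.
T_surf′ = T_deep − (β/α)·ΔS = 8.6 − (8.1 × 10⁻⁴/1.4 × 10⁻⁴)·(+0.23) = 7.269 °C.
Cooling required: 9.6 − (7.269) = 2.331 °C.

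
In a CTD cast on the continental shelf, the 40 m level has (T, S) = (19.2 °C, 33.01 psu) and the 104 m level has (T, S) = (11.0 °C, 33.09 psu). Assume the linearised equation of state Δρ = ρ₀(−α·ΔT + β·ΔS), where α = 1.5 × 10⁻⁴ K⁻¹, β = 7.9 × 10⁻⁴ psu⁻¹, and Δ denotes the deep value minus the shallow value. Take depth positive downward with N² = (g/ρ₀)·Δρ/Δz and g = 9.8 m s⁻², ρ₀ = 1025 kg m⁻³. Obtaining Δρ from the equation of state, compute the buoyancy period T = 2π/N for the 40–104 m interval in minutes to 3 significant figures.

ΔT = -8.2 K, ΔS = +0.08 psu (deep − shallow).
Δρ/ρ₀ = −αΔT + βΔS = 1.23 × 10⁻³ + 6.32 × 10⁻⁵ = 1.2932 × 10⁻³, so Δρ ≈ 1.326 kg m⁻³.
N² = (g/ρ₀)·Δρ/Δz = g·(Δρ/ρ₀)/Δz = 9.8 × 1.2932 × 10⁻³ / 64 = 1.9802 × 10⁻⁴ s⁻².
N = √(1.9802 × 10⁻⁴) = 0.014072 rad s⁻¹ → T = 2π/N = 446.50 s = 7.4417 min ≈ 7.44 min.

7.44 min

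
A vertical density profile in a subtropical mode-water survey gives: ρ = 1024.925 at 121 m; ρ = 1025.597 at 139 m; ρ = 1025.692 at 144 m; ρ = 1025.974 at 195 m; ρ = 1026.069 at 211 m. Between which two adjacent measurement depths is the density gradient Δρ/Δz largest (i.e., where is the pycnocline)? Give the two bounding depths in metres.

Compute the density gradient over each adjacent pair:
  121–139 m: Δρ/Δz = 0.672/18 = 0.037 kg m⁻⁴
  139–144 m: Δρ/Δz = 0.095/5 = 0.019 kg m⁻⁴
  144–195 m: Δρ/Δz = 0.282/51 = 5.5 × 10⁻³ kg m⁻⁴
  195–211 m: Δρ/Δz = 0.095/16 = 5.9 × 10⁻³ kg m⁻⁴
The largest gradient is in the 121–139 m interval — the pycnocline.

121–139 m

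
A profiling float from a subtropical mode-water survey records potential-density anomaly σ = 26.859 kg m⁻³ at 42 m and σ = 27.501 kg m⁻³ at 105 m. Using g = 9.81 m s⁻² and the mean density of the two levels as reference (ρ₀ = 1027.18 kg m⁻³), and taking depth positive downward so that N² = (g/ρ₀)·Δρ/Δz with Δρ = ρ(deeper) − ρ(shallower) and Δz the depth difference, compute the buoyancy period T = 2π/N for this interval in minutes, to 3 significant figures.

10.6 min

Δρ = 1027.501 − 1026.859 = 0.642 kg m⁻³ over Δz = 105 − 42 = 63 m.
N² = (9.81/1027.18) × (0.642/63) = 9.7323 × 10⁻⁵ s⁻².
N = √(9.7323 × 10⁻⁵) = 9.8652 × 10⁻³ rad s⁻¹, so T = 2π/N = 636.90 s = 10.615 min ≈ 10.6 min.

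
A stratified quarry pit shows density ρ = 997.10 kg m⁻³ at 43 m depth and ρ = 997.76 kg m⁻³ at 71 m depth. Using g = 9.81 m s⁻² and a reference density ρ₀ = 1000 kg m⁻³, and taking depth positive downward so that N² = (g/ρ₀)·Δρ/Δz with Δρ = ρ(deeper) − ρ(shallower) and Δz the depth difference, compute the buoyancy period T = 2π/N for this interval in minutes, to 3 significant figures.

6.89 min

Δρ = 997.76 − 997.10 = 0.66 kg m⁻³ over Δz = 71 − 43 = 28 m.
N² = (9.81/1000) × (0.66/28) = 2.3124 × 10⁻⁴ s⁻².
N = √(2.3124 × 10⁻⁴) = 0.015207 rad s⁻¹, so T = 2π/N = 413.18 s = 6.8863 min ≈ 6.89 min.
A positive N² confirms static stability across the interval.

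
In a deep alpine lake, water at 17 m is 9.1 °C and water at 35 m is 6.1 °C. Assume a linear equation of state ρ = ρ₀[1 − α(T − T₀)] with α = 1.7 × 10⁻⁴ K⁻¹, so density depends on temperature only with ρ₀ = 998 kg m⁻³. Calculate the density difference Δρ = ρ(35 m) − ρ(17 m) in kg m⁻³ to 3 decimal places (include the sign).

ΔT = -3.0 K, Δρ/ρ₀ = −αΔT = 5.10 × 10⁻⁴.
Δρ = 998 × (5.10 × 10⁻⁴) = +0.509 kg m⁻³.
Positive Δρ: denser below, stable.

+0.509 kg m⁻³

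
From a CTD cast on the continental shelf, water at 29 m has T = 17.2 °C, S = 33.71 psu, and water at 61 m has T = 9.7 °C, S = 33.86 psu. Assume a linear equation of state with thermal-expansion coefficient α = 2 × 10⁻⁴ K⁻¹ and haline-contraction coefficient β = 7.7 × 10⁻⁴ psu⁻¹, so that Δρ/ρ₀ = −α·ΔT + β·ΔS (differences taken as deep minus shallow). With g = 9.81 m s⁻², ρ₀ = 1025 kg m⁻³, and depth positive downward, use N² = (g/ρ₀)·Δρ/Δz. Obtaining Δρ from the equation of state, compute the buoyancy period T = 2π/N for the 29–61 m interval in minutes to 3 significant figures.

ΔT = -7.5 K, ΔS = +0.15 psu (deep − shallow).
Δρ/ρ₀ = −αΔT + βΔS = 1.50 × 10⁻³ + 1.155 × 10⁻⁴ = 1.6155 × 10⁻³, so Δρ ≈ 1.656 kg m⁻³.
N² = (g/ρ₀)·Δρ/Δz = g·(Δρ/ρ₀)/Δz = 9.81 × 1.6155 × 10⁻³ / 32 = 4.9525 × 10⁻⁴ s⁻².
N = √(4.9525 × 10⁻⁴) = 0.022254 rad s⁻¹ → T = 2π/N = 282.34 s = 4.7057 min ≈ 4.71 min.

4.71 min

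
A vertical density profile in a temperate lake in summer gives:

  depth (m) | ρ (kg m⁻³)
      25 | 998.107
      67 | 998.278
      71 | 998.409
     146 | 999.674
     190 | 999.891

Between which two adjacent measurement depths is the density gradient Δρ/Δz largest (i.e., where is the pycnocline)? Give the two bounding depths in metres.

Compute the density gradient over each adjacent pair:
  25–67 m: Δρ/Δz = 0.171/42 = 4.1 × 10⁻³ kg m⁻⁴
  67–71 m: Δρ/Δz = 0.131/4 = 0.033 kg m⁻⁴
  71–146 m: Δρ/Δz = 1.265/75 = 0.017 kg m⁻⁴
  146–190 m: Δρ/Δz = 0.217/44 = 4.9 × 10⁻³ kg m⁻⁴
The largest gradient is in the 67–71 m interval — the pycnocline.

67–71 m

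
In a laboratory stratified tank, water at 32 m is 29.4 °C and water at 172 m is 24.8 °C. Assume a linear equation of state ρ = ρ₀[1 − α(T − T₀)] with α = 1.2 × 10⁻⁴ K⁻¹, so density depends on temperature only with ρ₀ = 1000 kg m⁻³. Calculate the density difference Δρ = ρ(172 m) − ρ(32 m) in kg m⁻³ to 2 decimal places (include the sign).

ΔT = -4.6 K, Δρ/ρ₀ = −αΔT = 5.52 × 10⁻⁴.
Δρ = 1000 × (5.52 × 10⁻⁴) = +0.55 kg m⁻³.
Positive Δρ: denser below, stable.

+0.55 kg m⁻³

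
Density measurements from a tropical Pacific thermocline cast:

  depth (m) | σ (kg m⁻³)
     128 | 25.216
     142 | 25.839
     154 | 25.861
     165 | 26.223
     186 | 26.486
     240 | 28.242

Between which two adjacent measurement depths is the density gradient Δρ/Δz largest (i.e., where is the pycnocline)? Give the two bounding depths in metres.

Compute the density gradient over each adjacent pair:
  128–142 m: Δρ/Δz = 0.623/14 = 0.044 kg m⁻⁴
  142–154 m: Δρ/Δz = 0.022/12 = 1.8 × 10⁻³ kg m⁻⁴
  154–165 m: Δρ/Δz = 0.362/11 = 0.033 kg m⁻⁴
  165–186 m: Δρ/Δz = 0.263/21 = 0.013 kg m⁻⁴
  186–240 m: Δρ/Δz = 1.756/54 = 0.033 kg m⁻⁴
The largest gradient is in the 128–142 m interval — the pycnocline.

128–142 m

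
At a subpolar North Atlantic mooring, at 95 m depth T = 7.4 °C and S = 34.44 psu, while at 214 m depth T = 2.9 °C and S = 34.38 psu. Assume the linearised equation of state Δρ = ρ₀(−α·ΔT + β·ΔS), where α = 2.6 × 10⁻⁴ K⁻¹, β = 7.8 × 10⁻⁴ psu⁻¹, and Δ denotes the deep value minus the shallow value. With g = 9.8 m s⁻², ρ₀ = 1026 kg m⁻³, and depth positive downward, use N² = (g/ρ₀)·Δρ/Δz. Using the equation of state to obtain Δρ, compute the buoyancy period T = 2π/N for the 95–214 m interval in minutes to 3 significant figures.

10.9 min

ΔT = -4.5 K, ΔS = -0.06 psu (deep − shallow).
Δρ/ρ₀ = −αΔT + βΔS = 1.17 × 10⁻³ − 4.68 × 10⁻⁵ = 1.1232 × 10⁻³, so Δρ ≈ 1.152 kg m⁻³.
N² = (g/ρ₀)·Δρ/Δz = g·(Δρ/ρ₀)/Δz = 9.8 × 1.1232 × 10⁻³ / 119 = 9.2499 × 10⁻⁵ s⁻².
N = √(9.2499 × 10⁻⁵) = 9.6176 × 10⁻³ rad s⁻¹ → T = 2π/N = 653.30 s = 10.888 min ≈ 10.9 min.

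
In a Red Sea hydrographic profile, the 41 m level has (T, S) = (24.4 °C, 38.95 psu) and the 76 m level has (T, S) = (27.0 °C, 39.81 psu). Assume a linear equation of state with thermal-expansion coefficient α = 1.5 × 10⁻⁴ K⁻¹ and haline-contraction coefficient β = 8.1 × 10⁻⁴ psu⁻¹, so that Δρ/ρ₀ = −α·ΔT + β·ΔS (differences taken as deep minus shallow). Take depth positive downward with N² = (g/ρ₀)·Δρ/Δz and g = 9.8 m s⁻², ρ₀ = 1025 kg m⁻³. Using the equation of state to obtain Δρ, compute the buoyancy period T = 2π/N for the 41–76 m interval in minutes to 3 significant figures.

11.3 min

ΔT = +2.6 K, ΔS = +0.86 psu (deep − shallow).
Δρ/ρ₀ = −αΔT + βΔS = -3.90 × 10⁻⁴ + 6.966 × 10⁻⁴ = 3.066 × 10⁻⁴, so Δρ ≈ 0.3143 kg m⁻³.
N² = (g/ρ₀)·Δρ/Δz = g·(Δρ/ρ₀)/Δz = 9.8 × 3.066 × 10⁻⁴ / 35 = 8.5848 × 10⁻⁵ s⁻².
N = √(8.5848 × 10⁻⁵) = 9.2654 × 10⁻³ rad s⁻¹ → T = 2π/N = 678.13 s = 11.302 min ≈ 11.3 min.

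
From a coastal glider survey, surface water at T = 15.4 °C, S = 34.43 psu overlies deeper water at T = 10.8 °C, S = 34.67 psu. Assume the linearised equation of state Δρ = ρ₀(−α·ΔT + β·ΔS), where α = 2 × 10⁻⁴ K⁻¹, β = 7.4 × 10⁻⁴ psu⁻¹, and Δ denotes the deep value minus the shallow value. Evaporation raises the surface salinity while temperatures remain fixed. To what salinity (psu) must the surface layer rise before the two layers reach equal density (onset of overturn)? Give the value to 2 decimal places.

Neutral buoyancy requires −α(T_deep − T_surf) + β(S_deep − S_surf′) = 0.
S_surf′ = S_deep − (α/β)·ΔT = 34.67 − (2 × 10⁻⁴/7.4 × 10⁻⁴)·(-4.6) = 35.9132 psu.
Increase required: 35.9132 − 34.43 = 1.4832 psu.

35.91 psu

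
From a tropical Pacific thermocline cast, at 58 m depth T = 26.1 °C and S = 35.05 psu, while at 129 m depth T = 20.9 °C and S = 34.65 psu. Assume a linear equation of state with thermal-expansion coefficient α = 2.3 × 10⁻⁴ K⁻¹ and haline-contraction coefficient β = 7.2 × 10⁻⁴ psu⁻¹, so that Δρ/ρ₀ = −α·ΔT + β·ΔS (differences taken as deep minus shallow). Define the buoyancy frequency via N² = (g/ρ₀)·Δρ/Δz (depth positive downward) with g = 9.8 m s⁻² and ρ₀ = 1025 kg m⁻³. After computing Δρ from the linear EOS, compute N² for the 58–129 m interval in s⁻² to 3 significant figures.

1.25 × 10⁻⁴ s⁻²

ΔT = -5.2 K, ΔS = -0.40 psu (deep − shallow).
Δρ/ρ₀ = −αΔT + βΔS = 1.196 × 10⁻³ − 2.88 × 10⁻⁴ = 9.08 × 10⁻⁴, so Δρ ≈ 0.9307 kg m⁻³.
N² = (g/ρ₀)·Δρ/Δz = g·(Δρ/ρ₀)/Δz = 9.8 × 9.08 × 10⁻⁴ / 71 = 1.2533 × 10⁻⁴ s⁻² ≈ 1.25 × 10⁻⁴ s⁻².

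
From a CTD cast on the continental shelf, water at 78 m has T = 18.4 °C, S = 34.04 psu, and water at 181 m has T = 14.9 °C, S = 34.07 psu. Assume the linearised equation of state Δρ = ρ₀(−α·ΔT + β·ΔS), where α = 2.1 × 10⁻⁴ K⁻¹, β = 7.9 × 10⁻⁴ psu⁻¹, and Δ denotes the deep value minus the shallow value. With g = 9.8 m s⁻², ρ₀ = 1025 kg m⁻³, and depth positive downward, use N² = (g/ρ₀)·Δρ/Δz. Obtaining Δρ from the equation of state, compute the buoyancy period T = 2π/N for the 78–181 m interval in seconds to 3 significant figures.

740 s

ΔT = -3.5 K, ΔS = +0.03 psu (deep − shallow).
Δρ/ρ₀ = −αΔT + βΔS = 7.35 × 10⁻⁴ + 2.37 × 10⁻⁵ = 7.587 × 10⁻⁴, so Δρ ≈ 0.7777 kg m⁻³.
N² = (g/ρ₀)·Δρ/Δz = g·(Δρ/ρ₀)/Δz = 9.8 × 7.587 × 10⁻⁴ / 103 = 7.2187 × 10⁻⁵ s⁻².
N = √(7.2187 × 10⁻⁵) = 8.4963 × 10⁻³ rad s⁻¹ → T = 2π/N = 739.52 s ≈ 740 s.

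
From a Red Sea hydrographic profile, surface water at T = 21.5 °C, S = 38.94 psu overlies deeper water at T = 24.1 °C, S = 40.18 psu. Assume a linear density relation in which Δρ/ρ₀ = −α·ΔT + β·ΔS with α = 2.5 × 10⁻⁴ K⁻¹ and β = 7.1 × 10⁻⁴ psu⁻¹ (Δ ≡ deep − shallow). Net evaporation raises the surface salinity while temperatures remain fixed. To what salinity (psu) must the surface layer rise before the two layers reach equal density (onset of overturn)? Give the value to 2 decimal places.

Neutral buoyancy requires −α(T_deep − T_surf) + β(S_deep − S_surf′) = 0.
S_surf′ = S_deep − (α/β)·ΔT = 40.18 − (2.5 × 10⁻⁴/7.1 × 10⁻⁴)·(+2.6) = 39.2645 psu.
Increase required: 39.2645 − 38.94 = 0.3245 psu.

39.26 psu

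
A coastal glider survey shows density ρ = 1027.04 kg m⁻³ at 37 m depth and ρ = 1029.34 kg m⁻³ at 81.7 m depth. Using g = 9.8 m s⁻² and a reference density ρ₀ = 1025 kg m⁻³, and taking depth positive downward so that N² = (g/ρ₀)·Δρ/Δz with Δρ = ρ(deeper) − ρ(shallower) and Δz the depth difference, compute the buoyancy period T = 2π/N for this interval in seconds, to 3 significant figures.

283 s

Δρ = 1029.34 − 1027.04 = 2.30 kg m⁻³ over Δz = 81.7 − 37 = 44.7 m.
N² = (9.8/1025) × (2.30/44.7) = 4.9195 × 10⁻⁴ s⁻².
N = √(4.9195 × 10⁻⁴) = 0.022180 rad s⁻¹, so T = 2π/N = 283.28 s ≈ 283 s.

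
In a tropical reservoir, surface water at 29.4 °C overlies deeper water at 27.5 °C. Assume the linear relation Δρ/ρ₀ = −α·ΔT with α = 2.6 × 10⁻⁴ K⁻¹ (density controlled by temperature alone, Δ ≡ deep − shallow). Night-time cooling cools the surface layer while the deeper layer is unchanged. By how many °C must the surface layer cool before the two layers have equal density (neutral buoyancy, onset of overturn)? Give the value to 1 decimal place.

1.9 °C

With temperature the only control, equal density requires T_surf′ = T_deep.
T_surf′ = 27.5 °C.
Cooling required: 29.4 − 27.5 = 1.9 °C.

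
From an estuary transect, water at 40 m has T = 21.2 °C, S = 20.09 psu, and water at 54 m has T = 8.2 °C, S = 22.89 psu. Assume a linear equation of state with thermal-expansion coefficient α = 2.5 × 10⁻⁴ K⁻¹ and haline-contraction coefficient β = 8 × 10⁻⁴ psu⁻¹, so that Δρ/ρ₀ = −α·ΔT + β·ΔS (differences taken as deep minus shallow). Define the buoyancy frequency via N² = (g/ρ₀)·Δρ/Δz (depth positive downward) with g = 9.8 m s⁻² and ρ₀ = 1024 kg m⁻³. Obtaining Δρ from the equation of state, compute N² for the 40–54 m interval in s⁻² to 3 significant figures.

ΔT = -13.0 K, ΔS = +2.80 psu (deep − shallow).
Δρ/ρ₀ = −αΔT + βΔS = 3.25 × 10⁻³ + 2.24 × 10⁻³ = 5.49 × 10⁻³, so Δρ ≈ 5.622 kg m⁻³.
N² = (g/ρ₀)·Δρ/Δz = g·(Δρ/ρ₀)/Δz = 9.8 × 5.49 × 10⁻³ / 14 = 3.8430 × 10⁻³ s⁻² ≈ 3.84 × 10⁻³ s⁻².

3.84 × 10⁻³ s⁻²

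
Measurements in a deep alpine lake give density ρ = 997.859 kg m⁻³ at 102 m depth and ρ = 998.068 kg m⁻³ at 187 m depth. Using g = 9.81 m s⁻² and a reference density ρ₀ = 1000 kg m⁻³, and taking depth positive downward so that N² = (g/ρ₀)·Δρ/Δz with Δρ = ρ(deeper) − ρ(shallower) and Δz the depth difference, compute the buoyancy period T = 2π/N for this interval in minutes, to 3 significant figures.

Δρ = 998.068 − 997.859 = 0.209 kg m⁻³ over Δz = 187 − 102 = 85 m.
N² = (9.81/1000) × (0.209/85) = 2.4121 × 10⁻⁵ s⁻².
N = √(2.4121 × 10⁻⁵) = 4.9113 × 10⁻³ rad s⁻¹, so T = 2π/N = 1.2793 × 10³ s = 21.322 min ≈ 21.3 min.

21.3 min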